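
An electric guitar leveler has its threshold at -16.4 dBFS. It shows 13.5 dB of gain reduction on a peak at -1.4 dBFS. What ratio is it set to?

10:1

Input overshoot = -1.4 − (-16.4) = 15 dB.
Output overshoot = 15 − 13.5 = 1.5 dB.
Ratio = input overshoot / output overshoot = 15 / 1.5 = 10.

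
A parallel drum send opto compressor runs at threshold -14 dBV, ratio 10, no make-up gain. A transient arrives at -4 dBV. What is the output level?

The input is 10 dB above the -14 dBV threshold.
The 10 dB excess becomes 1 dB after 10:1 reduction.
So the level is -14 + 1 = -13 dBV.

-13 dBV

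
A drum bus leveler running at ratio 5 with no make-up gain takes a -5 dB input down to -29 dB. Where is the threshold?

-35 dB

Let T be the threshold. Output overshoot = (input overshoot)/R, so -29 − T = (-5 − T)/5.
5·(-29 − T) = -5 − T → 4·T = -145 − (-5) = -140.
T = -140/4 = -35 dB.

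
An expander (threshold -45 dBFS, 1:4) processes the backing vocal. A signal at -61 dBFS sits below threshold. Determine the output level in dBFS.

Undershoot = (-45) − (-61) = 16 dB.
At 1:4, that expands to 64 dB under threshold.
Output = -45 − 64 = -109 dBFS.

-109 dBFS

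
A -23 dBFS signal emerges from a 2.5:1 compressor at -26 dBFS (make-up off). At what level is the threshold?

Let T be the threshold. Output overshoot = (input overshoot)/R, so -26 − T = (-23 − T)/2.5.
2.5·(-26 − T) = -23 − T → 1.5·T = -65 − (-23) = -42.
T = -42/1.5 = -28 dBFS.

-28 dBFS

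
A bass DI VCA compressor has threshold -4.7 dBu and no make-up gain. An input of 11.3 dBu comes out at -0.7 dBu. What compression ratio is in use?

4:1

Input overshoot = 11.3 − (-4.7) = 16 dB; output overshoot = -0.7 − (-4.7) = 4 dB.
Ratio = 16 / 4 = 4.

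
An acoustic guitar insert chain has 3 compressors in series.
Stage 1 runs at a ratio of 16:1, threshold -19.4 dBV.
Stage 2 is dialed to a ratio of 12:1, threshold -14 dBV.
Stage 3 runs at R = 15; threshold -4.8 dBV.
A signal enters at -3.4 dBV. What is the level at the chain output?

Stage 1: overshoot 16 dB → 16/16 = 1 dB → -18.4 dBV.
Stage 2: below threshold (-18.4 ≤ -14); passes unchanged; output -18.4 dBV.
Stage 3: -18.4 dBV is at or below the -4.8 dBV threshold — no compression; output -18.4 dBV.

-18.4 dBV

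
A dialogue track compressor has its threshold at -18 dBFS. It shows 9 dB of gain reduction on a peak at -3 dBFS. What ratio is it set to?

2.5:1

Input overshoot = -3 − (-18) = 15 dB.
Output overshoot = 15 − 9 = 6 dB.
Ratio = input overshoot / output overshoot = 15 / 6 = 2.5.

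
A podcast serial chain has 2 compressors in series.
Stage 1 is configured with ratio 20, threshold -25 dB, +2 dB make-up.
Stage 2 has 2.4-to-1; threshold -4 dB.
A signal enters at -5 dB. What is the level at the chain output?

Stage 1: -5 dB is 20 dB over -25 dB; at 20:1 that becomes 1 dB over, giving -24 dB; +2 dB make-up → -22 dB.
Stage 2: below threshold (-22 ≤ -4); passes unchanged; output -22 dB.

-22 dB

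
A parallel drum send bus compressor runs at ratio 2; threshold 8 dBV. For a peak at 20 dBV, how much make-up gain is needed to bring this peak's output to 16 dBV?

2 dB

Without make-up, output = threshold + overshoot/2 = 8 + 6 = 14 dBV.
Gap to target: 2 dB.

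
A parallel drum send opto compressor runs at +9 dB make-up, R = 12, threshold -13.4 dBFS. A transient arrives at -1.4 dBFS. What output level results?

-3.4 dBFS

Overshoot: -1.4 − (-13.4) = 12 dB.
At 12:1 the overshoot is divided by 12, leaving 1 dB above threshold.
Output = -13.4 + 1 = -12.4 dBFS; make-up adds 9 dB, giving -3.4 dBFS.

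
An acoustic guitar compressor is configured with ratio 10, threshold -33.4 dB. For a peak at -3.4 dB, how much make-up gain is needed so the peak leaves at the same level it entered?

27 dB

Without make-up, output = threshold + overshoot/10 = -33.4 + 3 = -30.4 dB.
Gap to target: 27 dB.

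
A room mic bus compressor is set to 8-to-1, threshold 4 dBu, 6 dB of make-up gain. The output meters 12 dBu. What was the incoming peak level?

Remove make-up: 12 − 6 = 6 dBu.
The compressed level sits 6 − 4 = 2 dB over threshold.
Undo the ratio: input overshoot = 2 × 8 = 16 dB, giving input = 20 dBu.

20 dBu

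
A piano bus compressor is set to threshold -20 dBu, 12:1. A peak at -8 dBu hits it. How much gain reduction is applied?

Overshoot = -8 − (-20) = 12 dB.
A 12:1 ratio leaves 1 dB of that excess.
GR = overshoot in − overshoot out = 12 − 1 = 11 dB.

11 dB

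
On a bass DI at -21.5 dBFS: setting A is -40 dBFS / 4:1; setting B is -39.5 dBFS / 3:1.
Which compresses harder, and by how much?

A, by 1.875 dB

A: 18.5 dB over, compressed to 4.625 dB over, so 13.875 dB of GR.
B: 18 dB over, compressed to 6 dB over, so 12 dB of GR.
Difference: 1.875 dB in favour of A.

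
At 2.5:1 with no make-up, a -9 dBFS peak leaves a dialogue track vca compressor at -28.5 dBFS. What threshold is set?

-41.5 dBFS

Gain reduction = -9 − (-28.5) = 19.5 dB; output overshoot = GR / (R − 1) = 19.5 / 1.5 = 13 dB.
Threshold = output − output overshoot = -28.5 − 13 = -41.5 dBFS.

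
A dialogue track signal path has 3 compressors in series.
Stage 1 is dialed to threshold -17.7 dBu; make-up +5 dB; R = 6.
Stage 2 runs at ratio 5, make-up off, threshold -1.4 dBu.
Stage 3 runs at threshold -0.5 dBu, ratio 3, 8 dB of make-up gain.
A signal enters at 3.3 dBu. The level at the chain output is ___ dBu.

-1.2 dBu

Stage 1: overshoot 21 dB → 21/6 = 3.5 dB → -14.2 dBu; +5 dB make-up → -9.2 dBu.
Stage 2: -9.2 dBu is at or below the -1.4 dBu threshold — no compression; output -9.2 dBu.
Stage 3: below threshold (-9.2 ≤ -0.5); passes unchanged; make-up brings it to -1.2 dBu.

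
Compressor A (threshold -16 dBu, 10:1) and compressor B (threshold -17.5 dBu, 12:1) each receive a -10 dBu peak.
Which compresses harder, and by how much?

B, by 1.475 dB

A: 6 dB over, compressed to 0.6 dB over, so 5.4 dB of GR.
B: 7.5 dB over, compressed to 0.625 dB over, so 6.875 dB of GR.
B reduces 1.475 dB more.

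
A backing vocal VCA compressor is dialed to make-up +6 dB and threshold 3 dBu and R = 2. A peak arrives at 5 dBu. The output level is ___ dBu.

10 dBu

The input is 2 dB above the 3 dBu threshold.
The 2 dB excess becomes 1 dB after 2:1 reduction.
So the level is 3 + 1 = 4 dBu; make-up adds 6 dB, giving 10 dBu.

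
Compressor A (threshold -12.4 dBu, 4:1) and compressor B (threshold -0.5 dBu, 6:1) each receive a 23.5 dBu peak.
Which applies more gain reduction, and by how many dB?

A, by 6.925 dB

A: overshoot 35.9 dB → output overshoot 8.975 dB → GR 26.925 dB.
B: overshoot 24 dB → output overshoot 4 dB → GR 20 dB.
Difference: 6.925 dB in favour of A.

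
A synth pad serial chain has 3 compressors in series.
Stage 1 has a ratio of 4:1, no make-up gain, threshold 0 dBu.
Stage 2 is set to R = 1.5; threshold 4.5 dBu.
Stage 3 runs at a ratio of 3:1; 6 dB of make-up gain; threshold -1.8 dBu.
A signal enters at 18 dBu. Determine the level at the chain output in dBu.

6.3 dBu

Stage 1: overshoot 18 dB → 18/4 = 4.5 dB → 4.5 dBu.
Stage 2: below threshold (4.5 ≤ 4.5); passes unchanged; output 4.5 dBu.
Stage 3: 6.3 dB above -1.8 dBu, reduced 3:1 to 2.1 dB above → 0.3 dBu; +6 dB make-up → 6.3 dBu.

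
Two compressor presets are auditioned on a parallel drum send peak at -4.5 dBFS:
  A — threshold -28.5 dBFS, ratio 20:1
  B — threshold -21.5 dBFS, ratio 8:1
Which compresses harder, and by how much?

A, by 7.925 dB

A: 24 dB over, compressed to 1.2 dB over, so 22.8 dB of GR.
B: 17 dB over, compressed to 2.125 dB over, so 14.875 dB of GR.
A reduces 7.925 dB more.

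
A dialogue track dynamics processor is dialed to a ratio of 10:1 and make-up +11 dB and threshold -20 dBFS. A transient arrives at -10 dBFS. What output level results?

-8 dBFS

Overshoot: -10 − (-20) = 10 dB.
At 10:1 the overshoot is divided by 10, leaving 1 dB above threshold.
So the level is -20 + 1 = -19 dBFS; make-up adds 11 dB, giving -8 dBFS.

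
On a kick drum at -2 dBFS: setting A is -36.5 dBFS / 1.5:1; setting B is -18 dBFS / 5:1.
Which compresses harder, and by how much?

B, by 1.3 dB

A: GR = 34.5 − 34.5/1.5 = 11.5 dB.
B: GR = 16 − 16/5 = 12.8 dB.
Difference: 1.3 dB in favour of B.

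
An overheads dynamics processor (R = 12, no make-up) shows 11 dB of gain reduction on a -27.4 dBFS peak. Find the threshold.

-39.4 dBFS

Let T be the threshold. Output overshoot = (input overshoot)/R, so -38.4 − T = (-27.4 − T)/12.
12·(-38.4 − T) = -27.4 − T → 11·T = -460.8 − (-27.4) = -433.4.
T = -433.4/11 = -39.4 dBFS.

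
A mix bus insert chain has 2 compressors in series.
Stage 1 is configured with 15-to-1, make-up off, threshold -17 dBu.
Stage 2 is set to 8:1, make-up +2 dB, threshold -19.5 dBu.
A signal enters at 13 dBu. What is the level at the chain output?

-16.9375 dBu

Stage 1: overshoot 30 dB → 30/15 = 2 dB → -15 dBu.
Stage 2: -15 dBu is 4.5 dB over -19.5 dBu; at 8:1 that becomes 0.5625 dB over, giving -18.9375 dBu; +2 dB make-up → -16.9375 dBu.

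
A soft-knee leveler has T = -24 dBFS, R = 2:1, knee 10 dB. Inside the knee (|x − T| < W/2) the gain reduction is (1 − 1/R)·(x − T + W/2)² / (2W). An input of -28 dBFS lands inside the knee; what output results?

x − T + W/2 = -28 − (-24) + 5 = 1.
GR = (1 − 1/2) × 1² / 20 = 0.5 × 1 / 20 = 0.025 dB.
Output = -28 − 0.025 = -28.025 dBFS.

-28.025 dBFS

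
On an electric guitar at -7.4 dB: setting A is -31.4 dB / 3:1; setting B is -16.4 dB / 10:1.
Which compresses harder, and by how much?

A: 24 dB over, compressed to 8 dB over, so 16 dB of GR.
B: 9 dB over, compressed to 0.9 dB over, so 8.1 dB of GR.
A applies 7.9 dB more gain reduction.

A, by 7.9 dB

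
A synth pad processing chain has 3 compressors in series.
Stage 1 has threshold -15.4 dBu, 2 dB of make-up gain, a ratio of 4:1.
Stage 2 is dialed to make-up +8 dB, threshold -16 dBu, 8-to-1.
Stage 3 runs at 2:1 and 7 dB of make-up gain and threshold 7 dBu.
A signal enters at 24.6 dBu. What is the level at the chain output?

0.575 dBu

Stage 1: 40 dB above -15.4 dBu, reduced 4:1 to 10 dB above → -5.4 dBu; +2 dB make-up → -3.4 dBu.
Stage 2: overshoot 12.6 dB → 12.6/8 = 1.575 dB → -14.425 dBu; +8 dB make-up → -6.425 dBu.
Stage 3: -6.425 dBu is at or below the 7 dBu threshold — no compression; make-up brings it to 0.575 dBu.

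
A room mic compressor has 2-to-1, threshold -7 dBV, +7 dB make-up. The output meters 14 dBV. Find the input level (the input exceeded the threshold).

21 dBV

Before make-up, the level was 14 − 7 = 7 dBV.
That's 14 dB above the -7 dBV threshold.
Input overshoot = R × output overshoot = 28 dB → input = -7 + 28 = 21 dBV.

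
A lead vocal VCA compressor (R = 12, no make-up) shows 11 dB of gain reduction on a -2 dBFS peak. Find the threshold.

-14 dBFS

Input is 12 dB above T (since output overshoot × R = input overshoot: (-13 − T)·12 = -2 − T gives T = -14 dBFS).
Check: -14 + (-2 − (-14))/12 = -14 + 1 = -13 dBFS. ✓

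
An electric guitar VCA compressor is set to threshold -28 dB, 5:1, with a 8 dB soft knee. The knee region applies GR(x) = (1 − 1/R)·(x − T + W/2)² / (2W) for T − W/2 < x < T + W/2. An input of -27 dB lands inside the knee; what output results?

-28.25 dB

x − T + W/2 = -27 − (-28) + 4 = 5.
GR = (1 − 1/5) × 5² / 16 = 0.8 × 25 / 16 = 1.25 dB.
Output = -27 − 1.25 = -28.25 dB.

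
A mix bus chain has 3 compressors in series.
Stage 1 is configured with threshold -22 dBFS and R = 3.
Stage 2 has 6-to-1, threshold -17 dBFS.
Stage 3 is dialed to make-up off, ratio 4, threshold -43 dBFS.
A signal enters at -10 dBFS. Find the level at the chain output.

Stage 1: -10 dBFS is 12 dB over -22 dBFS; at 3:1 that becomes 4 dB over, giving -18 dBFS.
Stage 2: -18 dBFS ≤ -17 dBFS, so stage 2 doesn't engage; output -18 dBFS.
Stage 3: overshoot 25 dB → 25/4 = 6.25 dB → -36.75 dBFS.

-36.75 dBFS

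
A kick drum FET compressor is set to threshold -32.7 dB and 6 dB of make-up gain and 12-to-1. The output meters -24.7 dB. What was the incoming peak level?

Remove make-up: -24.7 − 6 = -30.7 dB.
That's 2 dB above the -32.7 dB threshold.
Input overshoot = R × output overshoot = 24 dB → input = -32.7 + 24 = -8.7 dB.

-8.7 dB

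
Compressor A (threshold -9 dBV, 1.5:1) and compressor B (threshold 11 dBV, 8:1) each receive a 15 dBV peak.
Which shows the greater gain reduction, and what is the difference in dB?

A, by 4.5 dB

A: GR = 24 − 24/1.5 = 8 dB.
B: GR = 4 − 4/8 = 3.5 dB.
A reduces 4.5 dB more.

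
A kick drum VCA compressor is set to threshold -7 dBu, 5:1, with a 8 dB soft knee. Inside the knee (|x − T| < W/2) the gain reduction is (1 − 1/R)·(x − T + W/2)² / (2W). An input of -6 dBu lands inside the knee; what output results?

-7.25 dBu

x − T + W/2 = -6 − (-7) + 4 = 5.
GR = (1 − 1/5) × 5² / 16 = 0.8 × 25 / 16 = 1.25 dB.
Output = -6 − 1.25 = -7.25 dBu.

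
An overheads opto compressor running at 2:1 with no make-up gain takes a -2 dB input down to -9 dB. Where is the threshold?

Gain reduction = -2 − (-9) = 7 dB; output overshoot = GR / (R − 1) = 7 / 1 = 7 dB.
Threshold = output − output overshoot = -9 − 7 = -16 dB.

-16 dB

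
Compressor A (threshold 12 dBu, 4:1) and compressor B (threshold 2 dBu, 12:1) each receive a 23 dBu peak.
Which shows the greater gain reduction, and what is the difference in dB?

B, by 11 dB

A: overshoot 11 dB → output overshoot 2.75 dB → GR 8.25 dB.
B: overshoot 21 dB → output overshoot 1.75 dB → GR 19.25 dB.
B applies 11 dB more gain reduction.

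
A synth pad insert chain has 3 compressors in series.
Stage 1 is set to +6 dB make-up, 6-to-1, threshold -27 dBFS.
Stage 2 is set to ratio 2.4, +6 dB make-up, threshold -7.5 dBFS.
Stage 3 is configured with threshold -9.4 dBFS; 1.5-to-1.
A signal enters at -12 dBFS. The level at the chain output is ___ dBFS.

Stage 1: -12 dBFS is 15 dB over -27 dBFS; at 6:1 that becomes 2.5 dB over, giving -24.5 dBFS; +6 dB make-up → -18.5 dBFS.
Stage 2: -18.5 dBFS ≤ -7.5 dBFS, so stage 2 doesn't engage; make-up brings it to -12.5 dBFS.
Stage 3: -12.5 dBFS ≤ -9.4 dBFS, so stage 3 doesn't engage; output -12.5 dBFS.

-12.5 dBFS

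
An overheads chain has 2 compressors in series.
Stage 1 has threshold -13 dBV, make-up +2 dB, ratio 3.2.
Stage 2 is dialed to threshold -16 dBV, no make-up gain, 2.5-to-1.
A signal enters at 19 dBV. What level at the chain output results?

-10 dBV

Stage 1: 19 dBV is 32 dB over -13 dBV; at 3.2:1 that becomes 10 dB over, giving -3 dBV; +2 dB make-up → -1 dBV.
Stage 2: -1 dBV is 15 dB over -16 dBV; at 2.5:1 that becomes 6 dB over, giving -10 dBV.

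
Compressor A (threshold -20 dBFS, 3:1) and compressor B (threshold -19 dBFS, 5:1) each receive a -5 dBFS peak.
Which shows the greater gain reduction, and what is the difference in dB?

B, by 1.2 dB

A: overshoot 15 dB → output overshoot 5 dB → GR 10 dB.
B: overshoot 14 dB → output overshoot 2.8 dB → GR 11.2 dB.
Difference: 1.2 dB in favour of B.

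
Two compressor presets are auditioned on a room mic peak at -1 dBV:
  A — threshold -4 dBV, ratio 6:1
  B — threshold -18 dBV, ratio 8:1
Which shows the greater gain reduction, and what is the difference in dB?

A: overshoot 3 dB → output overshoot 0.5 dB → GR 2.5 dB.
B: overshoot 17 dB → output overshoot 2.125 dB → GR 14.875 dB.
Difference: 12.375 dB in favour of B.

B, by 12.375 dB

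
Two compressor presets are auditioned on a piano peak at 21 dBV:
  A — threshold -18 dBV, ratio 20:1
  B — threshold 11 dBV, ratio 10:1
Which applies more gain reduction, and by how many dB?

A, by 28.05 dB

A: 39 dB over, compressed to 1.95 dB over, so 37.05 dB of GR.
B: 10 dB over, compressed to 1 dB over, so 9 dB of GR.
A reduces 28.05 dB more.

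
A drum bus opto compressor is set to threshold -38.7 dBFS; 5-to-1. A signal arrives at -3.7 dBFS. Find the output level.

-31.7 dBFS

-3.7 dBFS sits 35 dB over threshold.
At 5:1 the overshoot is divided by 5, leaving 7 dB above threshold.
So the level is -38.7 + 7 = -31.7 dBFS.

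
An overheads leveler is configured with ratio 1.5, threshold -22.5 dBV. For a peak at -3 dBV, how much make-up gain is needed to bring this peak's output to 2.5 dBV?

Overshoot 19.5 dB → 19.5/1.5 = 13 dB after compression, so the compressed level is -22.5 + 13 = -9.5 dBV.
Make-up = target − compressed = 2.5 − (-9.5) = 12 dB.

12 dB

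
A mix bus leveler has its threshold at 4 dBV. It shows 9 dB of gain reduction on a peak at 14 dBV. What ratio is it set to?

Input overshoot = 14 − 4 = 10 dB.
Output overshoot = 10 − 9 = 1 dB.
Ratio = input overshoot / output overshoot = 10 / 1 = 10.

10:1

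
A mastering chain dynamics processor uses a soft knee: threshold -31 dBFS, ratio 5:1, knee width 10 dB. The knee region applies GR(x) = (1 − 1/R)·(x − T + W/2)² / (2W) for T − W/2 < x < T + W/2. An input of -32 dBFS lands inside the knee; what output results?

-32.64 dBFS

x − T + W/2 = -32 − (-31) + 5 = 4.
GR = (1 − 1/5) × 4² / 20 = 0.8 × 16 / 20 = 0.64 dB.
Output = -32 − 0.64 = -32.64 dBFS.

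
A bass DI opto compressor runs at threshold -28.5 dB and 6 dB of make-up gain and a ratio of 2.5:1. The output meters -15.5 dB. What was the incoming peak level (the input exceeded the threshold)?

-11 dB

Stripping the +6 dB make-up gives -21.5 dB at the gain stage.
That's 7 dB above the -28.5 dB threshold.
Undo the ratio: input overshoot = 7 × 2.5 = 17.5 dB, giving input = -11 dB.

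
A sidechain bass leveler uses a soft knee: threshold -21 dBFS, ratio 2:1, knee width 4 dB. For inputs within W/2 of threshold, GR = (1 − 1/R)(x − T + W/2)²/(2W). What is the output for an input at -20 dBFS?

-20.5625 dBFS

x − T + W/2 = -20 − (-21) + 2 = 3.
GR = (1 − 1/2) × 3² / 8 = 0.5 × 9 / 8 = 0.5625 dB.
Output = -20 − 0.5625 = -20.5625 dBFS.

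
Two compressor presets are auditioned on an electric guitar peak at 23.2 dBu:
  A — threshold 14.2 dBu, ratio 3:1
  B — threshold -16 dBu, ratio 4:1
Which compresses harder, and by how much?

A: 9 dB over, compressed to 3 dB over, so 6 dB of GR.
B: 39.2 dB over, compressed to 9.8 dB over, so 29.4 dB of GR.
B applies 23.4 dB more gain reduction.

B, by 23.4 dB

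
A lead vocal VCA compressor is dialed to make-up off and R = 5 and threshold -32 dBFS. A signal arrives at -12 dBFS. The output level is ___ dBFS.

-28 dBFS

Overshoot: -12 − (-32) = 20 dB.
5:1 compression reduces that to 20/5 = 4 dB over.
That puts the output at -28 dBFS.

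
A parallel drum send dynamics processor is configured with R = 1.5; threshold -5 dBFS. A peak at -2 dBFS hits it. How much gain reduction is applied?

Overshoot = -2 − (-5) = 3 dB.
A 1.5:1 ratio leaves 2 dB of that excess.
Gain reduction = 3 − 2 = 1 dB.

1 dB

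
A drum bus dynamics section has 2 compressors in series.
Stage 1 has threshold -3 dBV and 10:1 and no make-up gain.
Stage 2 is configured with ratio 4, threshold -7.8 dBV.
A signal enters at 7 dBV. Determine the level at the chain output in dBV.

-6.35 dBV

Stage 1: 7 dBV is 10 dB over -3 dBV; at 10:1 that becomes 1 dB over, giving -2 dBV.
Stage 2: -2 dBV is 5.8 dB over -7.8 dBV; at 4:1 that becomes 1.45 dB over, giving -6.35 dBV.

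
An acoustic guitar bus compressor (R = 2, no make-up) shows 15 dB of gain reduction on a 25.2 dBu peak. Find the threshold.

-4.8 dBu

Input is 30 dB above T (since output overshoot × R = input overshoot: (10.2 − T)·2 = 25.2 − T gives T = -4.8 dBu).
Check: -4.8 + (25.2 − (-4.8))/2 = -4.8 + 15 = 10.2 dBu. ✓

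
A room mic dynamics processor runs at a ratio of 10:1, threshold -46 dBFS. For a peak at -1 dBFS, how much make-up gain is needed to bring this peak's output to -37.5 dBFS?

4 dB

Overshoot 45 dB → 45/10 = 4.5 dB after compression, so the compressed level is -46 + 4.5 = -41.5 dBFS.
Make-up = target − compressed = -37.5 − (-41.5) = 4 dB.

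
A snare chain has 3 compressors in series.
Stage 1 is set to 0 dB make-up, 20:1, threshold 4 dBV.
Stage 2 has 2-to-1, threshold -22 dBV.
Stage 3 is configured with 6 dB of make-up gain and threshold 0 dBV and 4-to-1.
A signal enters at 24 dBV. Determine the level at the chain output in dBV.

Stage 1: 24 dBV is 20 dB over 4 dBV; at 20:1 that becomes 1 dB over, giving 5 dBV.
Stage 2: 27 dB above -22 dBV, reduced 2:1 to 13.5 dB above → -8.5 dBV.
Stage 3: below threshold (-8.5 ≤ 0); passes unchanged; make-up brings it to -2.5 dBV.

-2.5 dBV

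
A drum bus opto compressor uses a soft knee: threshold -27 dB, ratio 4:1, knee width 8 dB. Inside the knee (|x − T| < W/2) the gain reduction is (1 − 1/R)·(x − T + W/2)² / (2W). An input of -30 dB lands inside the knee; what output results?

x − T + W/2 = -30 − (-27) + 4 = 1.
GR = (1 − 1/4) × 1² / 16 = 0.75 × 1 / 16 = 0.046875 dB.
Output = -30 − 0.046875 = -30.046875 dB.

-30.046875 dB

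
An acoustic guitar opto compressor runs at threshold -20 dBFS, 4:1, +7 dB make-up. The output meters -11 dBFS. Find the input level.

Stripping the +7 dB make-up gives -18 dBFS at the gain stage.
Post-compression overshoot = -18 − (-20) = 2 dB.
Input overshoot = R × output overshoot = 8 dB → input = -20 + 8 = -12 dBFS.

-12 dBFS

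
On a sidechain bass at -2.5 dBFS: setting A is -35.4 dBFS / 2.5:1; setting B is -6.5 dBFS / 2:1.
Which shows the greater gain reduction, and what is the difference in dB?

A, by 17.74 dB

A: overshoot 32.9 dB → output overshoot 13.16 dB → GR 19.74 dB.
B: overshoot 4 dB → output overshoot 2 dB → GR 2 dB.
A reduces 17.74 dB more.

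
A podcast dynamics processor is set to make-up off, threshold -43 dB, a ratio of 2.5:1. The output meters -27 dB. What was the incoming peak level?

-3 dB

Post-compression overshoot = -27 − (-43) = 16 dB.
Before 2.5:1 compression the overshoot was 16 × 2.5 = 40 dB, so input = -43 + 40 = -3 dB.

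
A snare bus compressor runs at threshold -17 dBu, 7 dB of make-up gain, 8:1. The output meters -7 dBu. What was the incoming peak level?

Before make-up, the level was -7 − 7 = -14 dBu.
The compressed level sits -14 − (-17) = 3 dB over threshold.
Input overshoot = R × output overshoot = 24 dB → input = -17 + 24 = 7 dBu.

7 dBu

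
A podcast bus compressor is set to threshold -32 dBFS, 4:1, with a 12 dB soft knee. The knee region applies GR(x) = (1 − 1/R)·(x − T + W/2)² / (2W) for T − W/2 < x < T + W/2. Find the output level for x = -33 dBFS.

x − T + W/2 = -33 − (-32) + 6 = 5.
GR = (1 − 1/4) × 5² / 24 = 0.75 × 25 / 24 = 0.78125 dB.
Output = -33 − 0.78125 = -33.78125 dBFS.

-33.78125 dBFS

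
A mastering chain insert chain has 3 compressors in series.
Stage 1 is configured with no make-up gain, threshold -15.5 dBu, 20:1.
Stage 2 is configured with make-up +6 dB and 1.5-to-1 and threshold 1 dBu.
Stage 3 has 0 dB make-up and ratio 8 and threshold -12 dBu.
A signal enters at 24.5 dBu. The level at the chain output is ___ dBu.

Stage 1: overshoot 40 dB → 40/20 = 2 dB → -13.5 dBu.
Stage 2: -13.5 dBu is at or below the 1 dBu threshold — no compression; make-up brings it to -7.5 dBu.
Stage 3: overshoot 4.5 dB → 4.5/8 = 0.5625 dB → -11.4375 dBu.

-11.4375 dBu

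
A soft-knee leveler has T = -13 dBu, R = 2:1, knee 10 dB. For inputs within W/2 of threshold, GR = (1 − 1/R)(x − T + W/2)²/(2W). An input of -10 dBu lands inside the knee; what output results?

-11.6 dBu

x − T + W/2 = -10 − (-13) + 5 = 8.
GR = (1 − 1/2) × 8² / 20 = 0.5 × 64 / 20 = 1.6 dB.
Output = -10 − 1.6 = -11.6 dBu.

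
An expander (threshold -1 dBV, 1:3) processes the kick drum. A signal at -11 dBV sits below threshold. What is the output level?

-31 dBV

Below threshold, a 1:3 expander applies gain = (3−1)×(T − x) of attenuation.
(3−1) × 10 = 20 dB, so output = -11 − 20 = -31 dBV.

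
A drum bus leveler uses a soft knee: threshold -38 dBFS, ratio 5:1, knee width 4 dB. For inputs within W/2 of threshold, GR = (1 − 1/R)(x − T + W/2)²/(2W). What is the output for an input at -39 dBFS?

x − T + W/2 = -39 − (-38) + 2 = 1.
GR = (1 − 1/5) × 1² / 8 = 0.8 × 1 / 8 = 0.1 dB.
Output = -39 − 0.1 = -39.1 dBFS.

-39.1 dBFS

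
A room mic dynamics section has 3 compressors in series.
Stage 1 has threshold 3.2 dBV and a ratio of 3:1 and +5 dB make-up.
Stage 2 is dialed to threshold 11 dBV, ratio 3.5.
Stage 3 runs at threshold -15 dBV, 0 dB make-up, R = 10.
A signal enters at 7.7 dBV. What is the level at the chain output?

Stage 1: 7.7 dBV is 4.5 dB over 3.2 dBV; at 3:1 that becomes 1.5 dB over, giving 4.7 dBV; +5 dB make-up → 9.7 dBV.
Stage 2: 9.7 dBV ≤ 11 dBV, so stage 2 doesn't engage; output 9.7 dBV.
Stage 3: overshoot 24.7 dB → 24.7/10 = 2.47 dB → -12.53 dBV.

-12.53 dBV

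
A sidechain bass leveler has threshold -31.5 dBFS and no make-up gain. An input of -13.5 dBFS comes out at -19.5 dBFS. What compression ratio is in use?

1.5:1

Input overshoot = -13.5 − (-31.5) = 18 dB; output overshoot = -19.5 − (-31.5) = 12 dB.
Ratio = 18 / 12 = 1.5.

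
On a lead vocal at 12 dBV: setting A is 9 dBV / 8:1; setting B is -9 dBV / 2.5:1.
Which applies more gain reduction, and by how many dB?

A: 3 dB over, compressed to 0.375 dB over, so 2.625 dB of GR.
B: 21 dB over, compressed to 8.4 dB over, so 12.6 dB of GR.
Difference: 9.975 dB in favour of B.

B, by 9.975 dB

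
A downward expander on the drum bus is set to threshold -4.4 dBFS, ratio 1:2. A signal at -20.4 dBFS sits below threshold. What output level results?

Undershoot = (-4.4) − (-20.4) = 16 dB.
At 1:2, that expands to 32 dB under threshold.
Output = -4.4 − 32 = -36.4 dBFS.

-36.4 dBFS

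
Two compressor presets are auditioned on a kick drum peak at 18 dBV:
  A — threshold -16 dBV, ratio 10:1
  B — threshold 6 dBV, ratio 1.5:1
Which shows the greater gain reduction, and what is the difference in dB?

A, by 26.6 dB

A: GR = 34 − 34/10 = 30.6 dB.
B: GR = 12 − 12/1.5 = 4 dB.
A reduces 26.6 dB more.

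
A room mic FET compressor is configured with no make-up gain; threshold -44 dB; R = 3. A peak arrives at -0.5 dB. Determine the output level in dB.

The input is 43.5 dB above the -44 dB threshold.
3:1 compression reduces that to 43.5/3 = 14.5 dB over.
That puts the output at -29.5 dB.

-29.5 dB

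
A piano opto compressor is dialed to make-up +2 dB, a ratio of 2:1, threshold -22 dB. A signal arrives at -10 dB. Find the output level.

-14 dB

-10 dB sits 12 dB over threshold.
2:1 compression reduces that to 12/2 = 6 dB over.
That puts the output at -16 dB; make-up adds 2 dB, giving -14 dB.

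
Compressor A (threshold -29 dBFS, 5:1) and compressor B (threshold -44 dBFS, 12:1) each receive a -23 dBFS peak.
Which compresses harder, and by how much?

A: 6 dB over, compressed to 1.2 dB over, so 4.8 dB of GR.
B: 21 dB over, compressed to 1.75 dB over, so 19.25 dB of GR.
Difference: 14.45 dB in favour of B.

B, by 14.45 dB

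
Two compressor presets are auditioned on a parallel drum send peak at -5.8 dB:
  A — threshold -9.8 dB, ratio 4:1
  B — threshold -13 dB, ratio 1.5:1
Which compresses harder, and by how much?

A, by 0.6 dB

A: 4 dB over, compressed to 1 dB over, so 3 dB of GR.
B: 7.2 dB over, compressed to 4.8 dB over, so 2.4 dB of GR.
A applies 0.6 dB more gain reduction.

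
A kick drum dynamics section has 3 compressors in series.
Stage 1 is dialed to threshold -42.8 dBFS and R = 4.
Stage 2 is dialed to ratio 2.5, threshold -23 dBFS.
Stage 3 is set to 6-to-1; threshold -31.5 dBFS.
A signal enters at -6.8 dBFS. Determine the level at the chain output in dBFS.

-33.8 dBFS

Stage 1: 36 dB above -42.8 dBFS, reduced 4:1 to 9 dB above → -33.8 dBFS.
Stage 2: -33.8 dBFS is at or below the -23 dBFS threshold — no compression; output -33.8 dBFS.
Stage 3: -33.8 dBFS ≤ -31.5 dBFS, so stage 3 doesn't engage; output -33.8 dBFS.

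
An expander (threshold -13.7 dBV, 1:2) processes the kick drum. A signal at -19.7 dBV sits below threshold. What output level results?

The input is 6 dB below the -13.7 dBV threshold.
A 1:2 expander multiplies undershoot by 2: 6 × 2 = 12 dB below threshold.
Output = -13.7 − 12 = -25.7 dBV.

-25.7 dBV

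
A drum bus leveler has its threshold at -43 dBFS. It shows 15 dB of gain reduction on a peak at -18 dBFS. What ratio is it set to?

Input overshoot = -18 − (-43) = 25 dB.
Output overshoot = 25 − 15 = 10 dB.
Ratio = input overshoot / output overshoot = 25 / 10 = 2.5.

2.5:1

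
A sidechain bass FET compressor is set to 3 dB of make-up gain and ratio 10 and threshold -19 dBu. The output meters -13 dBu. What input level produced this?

11 dBu

Stripping the +3 dB make-up gives -16 dBu at the gain stage.
Post-compression overshoot = -16 − (-19) = 3 dB.
Undo the ratio: input overshoot = 3 × 10 = 30 dB, giving input = 11 dBu.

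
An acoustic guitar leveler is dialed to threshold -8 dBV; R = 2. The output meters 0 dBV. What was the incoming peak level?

8 dBV

That's 8 dB above the -8 dBV threshold.
Before 2:1 compression the overshoot was 8 × 2 = 16 dB, so input = -8 + 16 = 8 dBV.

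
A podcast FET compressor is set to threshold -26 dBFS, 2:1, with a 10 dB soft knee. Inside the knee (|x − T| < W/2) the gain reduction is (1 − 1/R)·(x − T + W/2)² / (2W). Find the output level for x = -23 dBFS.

-24.6 dBFS

x − T + W/2 = -23 − (-26) + 5 = 8.
GR = (1 − 1/2) × 8² / 20 = 0.5 × 64 / 20 = 1.6 dB.
Output = -23 − 1.6 = -24.6 dBFS.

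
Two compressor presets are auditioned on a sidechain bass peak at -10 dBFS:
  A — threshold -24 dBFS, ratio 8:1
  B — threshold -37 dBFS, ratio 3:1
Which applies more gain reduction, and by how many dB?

B, by 5.75 dB

A: 14 dB over, compressed to 1.75 dB over, so 12.25 dB of GR.
B: 27 dB over, compressed to 9 dB over, so 18 dB of GR.
B reduces 5.75 dB more.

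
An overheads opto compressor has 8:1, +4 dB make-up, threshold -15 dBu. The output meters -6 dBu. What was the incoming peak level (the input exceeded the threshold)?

Stripping the +4 dB make-up gives -10 dBu at the gain stage.
Post-compression overshoot = -10 − (-15) = 5 dB.
Input overshoot = R × output overshoot = 40 dB → input = -15 + 40 = 25 dBu.

25 dBu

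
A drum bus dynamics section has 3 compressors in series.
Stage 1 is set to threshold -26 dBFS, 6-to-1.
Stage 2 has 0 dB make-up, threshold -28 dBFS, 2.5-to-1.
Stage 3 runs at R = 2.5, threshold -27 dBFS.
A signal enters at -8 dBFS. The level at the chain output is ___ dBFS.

-26.6 dBFS

Stage 1: -8 dBFS is 18 dB over -26 dBFS; at 6:1 that becomes 3 dB over, giving -23 dBFS.
Stage 2: 5 dB above -28 dBFS, reduced 2.5:1 to 2 dB above → -26 dBFS.
Stage 3: overshoot 1 dB → 1/2.5 = 0.4 dB → -26.6 dBFS.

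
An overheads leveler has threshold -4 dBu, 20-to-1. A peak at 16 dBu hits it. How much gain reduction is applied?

19 dB

Overshoot = 16 − (-4) = 20 dB.
A 20:1 ratio leaves 1 dB of that excess.
GR = overshoot in − overshoot out = 20 − 1 = 19 dB.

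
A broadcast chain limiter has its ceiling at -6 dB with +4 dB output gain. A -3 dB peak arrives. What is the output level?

-2 dB

The limiter clamps the peak to its -6 dB ceiling.
Output gain then adds 4 dB: -6 + 4 = -2 dB.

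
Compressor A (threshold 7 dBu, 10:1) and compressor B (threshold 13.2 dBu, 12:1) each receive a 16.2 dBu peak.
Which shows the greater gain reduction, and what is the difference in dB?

A, by 5.53 dB

A: GR = 9.2 − 9.2/10 = 8.28 dB.
B: GR = 3 − 3/12 = 2.75 dB.
Difference: 5.53 dB in favour of A.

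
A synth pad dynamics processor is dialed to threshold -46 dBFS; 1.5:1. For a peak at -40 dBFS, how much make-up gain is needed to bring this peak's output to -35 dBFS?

The peak compresses to -46 + 6/1.5 = -42 dBFS.
To reach -35 dBFS requires -35 − (-42) = 7 dB of make-up.

7 dB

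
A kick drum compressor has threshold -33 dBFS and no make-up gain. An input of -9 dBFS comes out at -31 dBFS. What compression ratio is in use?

Input overshoot = -9 − (-33) = 24 dB; output overshoot = -31 − (-33) = 2 dB.
Ratio = 24 / 2 = 12.

12:1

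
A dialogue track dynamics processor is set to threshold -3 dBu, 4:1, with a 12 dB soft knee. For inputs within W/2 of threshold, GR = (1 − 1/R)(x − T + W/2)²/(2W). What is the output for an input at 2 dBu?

-1.78125 dBu

x − T + W/2 = 2 − (-3) + 6 = 11.
GR = (1 − 1/4) × 11² / 24 = 0.75 × 121 / 24 = 3.78125 dB.
Output = 2 − 3.78125 = -1.78125 dBu.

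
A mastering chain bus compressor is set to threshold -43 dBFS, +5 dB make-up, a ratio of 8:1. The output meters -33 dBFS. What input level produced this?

-3 dBFS

Remove make-up: -33 − 5 = -38 dBFS.
That's 5 dB above the -43 dBFS threshold.
Input overshoot = R × output overshoot = 40 dB → input = -43 + 40 = -3 dBFS.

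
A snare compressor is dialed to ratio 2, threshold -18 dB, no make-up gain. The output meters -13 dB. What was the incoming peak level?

-8 dB

Post-compression overshoot = -13 − (-18) = 5 dB.
Before 2:1 compression the overshoot was 5 × 2 = 10 dB, so input = -18 + 10 = -8 dB.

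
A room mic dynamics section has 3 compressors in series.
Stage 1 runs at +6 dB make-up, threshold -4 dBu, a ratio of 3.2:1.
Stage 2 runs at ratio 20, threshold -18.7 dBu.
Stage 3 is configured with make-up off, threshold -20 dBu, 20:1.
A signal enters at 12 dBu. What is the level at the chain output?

-19.87075 dBu

Stage 1: 16 dB above -4 dBu, reduced 3.2:1 to 5 dB above → 1 dBu; +6 dB make-up → 7 dBu.
Stage 2: overshoot 25.7 dB → 25.7/20 = 1.285 dB → -17.415 dBu.
Stage 3: 2.585 dB above -20 dBu, reduced 20:1 to 0.12925 dB above → -19.87075 dBu.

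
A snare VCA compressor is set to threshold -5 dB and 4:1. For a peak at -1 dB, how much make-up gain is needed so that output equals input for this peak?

Overshoot 4 dB → 4/4 = 1 dB after compression, so the compressed level is -5 + 1 = -4 dB.
Make-up = target − compressed = -1 − (-4) = 3 dB.

3 dB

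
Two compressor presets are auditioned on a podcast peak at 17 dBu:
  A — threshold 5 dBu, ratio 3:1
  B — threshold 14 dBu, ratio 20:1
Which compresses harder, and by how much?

A: 12 dB over, compressed to 4 dB over, so 8 dB of GR.
B: 3 dB over, compressed to 0.15 dB over, so 2.85 dB of GR.
A reduces 5.15 dB more.

A, by 5.15 dB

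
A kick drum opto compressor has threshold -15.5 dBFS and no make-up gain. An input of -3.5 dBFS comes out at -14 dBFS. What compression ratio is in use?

Input overshoot = -3.5 − (-15.5) = 12 dB; output overshoot = -14 − (-15.5) = 1.5 dB.
Ratio = 12 / 1.5 = 8.

8:1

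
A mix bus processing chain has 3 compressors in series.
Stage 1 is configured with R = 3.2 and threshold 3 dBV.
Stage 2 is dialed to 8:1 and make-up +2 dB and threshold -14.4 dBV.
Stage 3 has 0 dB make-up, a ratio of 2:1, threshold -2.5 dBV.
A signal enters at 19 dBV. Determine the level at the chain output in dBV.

Stage 1: 19 dBV is 16 dB over 3 dBV; at 3.2:1 that becomes 5 dB over, giving 8 dBV.
Stage 2: 22.4 dB above -14.4 dBV, reduced 8:1 to 2.8 dB above → -11.6 dBV; +2 dB make-up → -9.6 dBV.
Stage 3: below threshold (-9.6 ≤ -2.5); passes unchanged; output -9.6 dBV.

-9.6 dBV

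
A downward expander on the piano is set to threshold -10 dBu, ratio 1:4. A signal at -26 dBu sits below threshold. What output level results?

-74 dBu

The input is 16 dB below the -10 dBu threshold.
A 1:4 expander multiplies undershoot by 4: 16 × 4 = 64 dB below threshold.
Output = -10 − 64 = -74 dBu.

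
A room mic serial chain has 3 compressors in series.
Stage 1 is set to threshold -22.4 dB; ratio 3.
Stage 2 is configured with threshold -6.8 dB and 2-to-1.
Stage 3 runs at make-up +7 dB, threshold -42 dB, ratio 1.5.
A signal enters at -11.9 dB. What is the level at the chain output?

-19.6 dB

Stage 1: overshoot 10.5 dB → 10.5/3 = 3.5 dB → -18.9 dB.
Stage 2: -18.9 dB is at or below the -6.8 dB threshold — no compression; output -18.9 dB.
Stage 3: -18.9 dB is 23.1 dB over -42 dB; at 1.5:1 that becomes 15.4 dB over, giving -26.6 dB; +7 dB make-up → -19.6 dB.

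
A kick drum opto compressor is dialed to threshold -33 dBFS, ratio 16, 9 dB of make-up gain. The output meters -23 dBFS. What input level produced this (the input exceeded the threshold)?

-17 dBFS

Stripping the +9 dB make-up gives -32 dBFS at the gain stage.
The compressed level sits -32 − (-33) = 1 dB over threshold.
Before 16:1 compression the overshoot was 1 × 16 = 16 dB, so input = -33 + 16 = -17 dBFS.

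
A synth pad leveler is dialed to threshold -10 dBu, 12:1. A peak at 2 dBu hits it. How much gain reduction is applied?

Overshoot = 2 − (-10) = 12 dB.
A 12:1 ratio leaves 1 dB of that excess.
Gain reduction = 12 − 1 = 11 dB.

11 dB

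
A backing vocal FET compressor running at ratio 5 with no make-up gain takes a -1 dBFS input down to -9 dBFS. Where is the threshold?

-11 dBFS

Let T be the threshold. Output overshoot = (input overshoot)/R, so -9 − T = (-1 − T)/5.
5·(-9 − T) = -1 − T → 4·T = -45 − (-1) = -44.
T = -44/4 = -11 dBFS.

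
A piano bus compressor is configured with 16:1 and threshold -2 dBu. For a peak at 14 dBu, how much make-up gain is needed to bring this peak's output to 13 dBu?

14 dB

The peak compresses to -2 + 16/16 = -1 dBu.
To reach 13 dBu requires 13 − (-1) = 14 dB of make-up.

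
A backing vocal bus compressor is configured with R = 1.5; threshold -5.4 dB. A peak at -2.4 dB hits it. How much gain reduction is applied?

The signal is 3 dB above threshold.
After 1.5:1 compression the overshoot becomes 3/1.5 = 2 dB.
So the signal is attenuated by 3 − 2 = 1 dB.

1 dB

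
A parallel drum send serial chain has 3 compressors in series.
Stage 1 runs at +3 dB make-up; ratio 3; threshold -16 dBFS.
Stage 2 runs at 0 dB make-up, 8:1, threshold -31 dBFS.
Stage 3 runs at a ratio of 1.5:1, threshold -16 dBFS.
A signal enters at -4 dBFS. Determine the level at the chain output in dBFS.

-28.25 dBFS

Stage 1: overshoot 12 dB → 12/3 = 4 dB → -12 dBFS; +3 dB make-up → -9 dBFS.
Stage 2: overshoot 22 dB → 22/8 = 2.75 dB → -28.25 dBFS.
Stage 3: -28.25 dBFS is at or below the -16 dBFS threshold — no compression; output -28.25 dBFS.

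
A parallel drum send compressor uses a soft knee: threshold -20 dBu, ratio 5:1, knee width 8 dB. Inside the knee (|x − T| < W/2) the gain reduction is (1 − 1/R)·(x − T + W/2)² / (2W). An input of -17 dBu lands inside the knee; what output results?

x − T + W/2 = -17 − (-20) + 4 = 7.
GR = (1 − 1/5) × 7² / 16 = 0.8 × 49 / 16 = 2.45 dB.
Output = -17 − 2.45 = -19.45 dBu.

-19.45 dBu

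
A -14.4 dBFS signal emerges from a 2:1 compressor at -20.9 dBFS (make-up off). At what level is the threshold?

Input is 13 dB above T (since output overshoot × R = input overshoot: (-20.9 − T)·2 = -14.4 − T gives T = -27.4 dBFS).
Check: -27.4 + (-14.4 − (-27.4))/2 = -27.4 + 6.5 = -20.9 dBFS. ✓

-27.4 dBFS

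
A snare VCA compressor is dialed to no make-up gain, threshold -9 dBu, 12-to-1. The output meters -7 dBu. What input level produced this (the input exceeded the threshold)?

The compressed level sits -7 − (-9) = 2 dB over threshold.
Input overshoot = R × output overshoot = 24 dB → input = -9 + 24 = 15 dBu.

15 dBu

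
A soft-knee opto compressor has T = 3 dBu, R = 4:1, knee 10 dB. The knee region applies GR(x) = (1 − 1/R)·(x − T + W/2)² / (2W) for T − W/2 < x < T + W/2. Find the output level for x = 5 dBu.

x − T + W/2 = 5 − 3 + 5 = 7.
GR = (1 − 1/4) × 7² / 20 = 0.75 × 49 / 20 = 1.8375 dB.
Output = 5 − 1.8375 = 3.1625 dBu.

3.1625 dBu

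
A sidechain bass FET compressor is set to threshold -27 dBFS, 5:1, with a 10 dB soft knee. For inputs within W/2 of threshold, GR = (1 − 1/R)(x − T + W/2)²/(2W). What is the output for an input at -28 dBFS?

-28.64 dBFS

x − T + W/2 = -28 − (-27) + 5 = 4.
GR = (1 − 1/5) × 4² / 20 = 0.8 × 16 / 20 = 0.64 dB.
Output = -28 − 0.64 = -28.64 dBFS.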